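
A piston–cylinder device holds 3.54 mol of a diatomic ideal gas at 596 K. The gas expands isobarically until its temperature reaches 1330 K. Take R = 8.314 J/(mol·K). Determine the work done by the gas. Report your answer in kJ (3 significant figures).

W ≈ 21.6 kJ

Isobaric: W = P ΔV = nR ΔT.
W = (3.54)(8.314)(1330 − 596) = 21603 J.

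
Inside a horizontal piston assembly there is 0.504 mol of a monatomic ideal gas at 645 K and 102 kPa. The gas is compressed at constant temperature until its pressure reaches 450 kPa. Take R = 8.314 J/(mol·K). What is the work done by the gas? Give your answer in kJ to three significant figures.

Isothermal process: W = nRT ln(V₂/V₁) = nRT ln(P₁/P₂).
W = (0.504)(8.314)(645) × ln(102/450)
  = 2703 × ln(0.2267) = 2703 × -1.484
W_by_gas = -4012 J.

W ≈ -4.01 kJ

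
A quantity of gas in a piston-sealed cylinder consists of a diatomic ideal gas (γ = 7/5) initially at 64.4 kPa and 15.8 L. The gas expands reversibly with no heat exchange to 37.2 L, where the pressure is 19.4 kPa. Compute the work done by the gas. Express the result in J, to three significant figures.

Adiabatic: W = (P₁V₁ − P₂V₂)/(γ − 1) with γ = 7/5.
P₁V₁ = 1018 J, P₂V₂ = 721.7 J.
W = (1018 − 721.7) / 0.4 = 739.6 J.

W ≈ 740 J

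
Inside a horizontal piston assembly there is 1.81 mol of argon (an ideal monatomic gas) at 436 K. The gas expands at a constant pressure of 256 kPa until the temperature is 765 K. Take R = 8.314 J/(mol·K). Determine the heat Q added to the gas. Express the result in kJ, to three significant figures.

Q ≈ 12.4 kJ

Isobaric: W = nRΔT = (1.81)(8.314)(329) = 4951 J.
ΔU = nCᵥΔT with Cᵥ = 3R/2: ΔU = (1.81)(12.47)(329) = 7426 J.
Q = ΔU + W = 7426 + 4951 = 12377 J.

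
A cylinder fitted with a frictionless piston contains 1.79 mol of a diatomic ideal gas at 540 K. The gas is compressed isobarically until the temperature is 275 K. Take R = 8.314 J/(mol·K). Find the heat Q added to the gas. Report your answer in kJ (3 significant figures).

Q ≈ -13.8 kJ

Isobaric: W = nRΔT = (1.79)(8.314)(-265) = -3944 J.
ΔU = nCᵥΔT with Cᵥ = 5R/2: ΔU = (1.79)(20.79)(-265) = -9859 J.
Q = ΔU + W = -9859 − 3944 = -13803 J.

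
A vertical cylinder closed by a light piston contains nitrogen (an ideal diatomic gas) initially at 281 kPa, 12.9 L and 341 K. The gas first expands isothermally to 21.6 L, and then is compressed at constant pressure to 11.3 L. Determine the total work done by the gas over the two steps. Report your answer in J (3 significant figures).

W_total ≈ 140 J

Step 1 (isothermal): W = P₁V₁ ln(V₂/V₁) = (3625) ln(21.6/12.9) = 1869 J.
After step 1: P = 167.8 kPa, V = 21.6 L, T = 341 K.
Step 2 (isobaric): W = PΔV = (167.8 kPa)(11.3 − 21.6 L) = -1729 J.
W_total = 1869 − 1729 = 140 J.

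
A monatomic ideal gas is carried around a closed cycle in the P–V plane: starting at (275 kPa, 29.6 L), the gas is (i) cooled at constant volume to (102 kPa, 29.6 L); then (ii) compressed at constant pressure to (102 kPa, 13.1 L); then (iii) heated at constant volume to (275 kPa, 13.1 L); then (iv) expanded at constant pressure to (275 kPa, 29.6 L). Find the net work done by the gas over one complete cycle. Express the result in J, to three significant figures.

W_net ≈ 2850 J

Constant-volume legs do no work.
W(ii) = (102)(13.1 − 29.6) = -1683 J; W(iv) = (275)(29.6 − 13.1) = 4538 J.
W_net = -1683 + 4538 = 2854 J (the clockwise enclosed area).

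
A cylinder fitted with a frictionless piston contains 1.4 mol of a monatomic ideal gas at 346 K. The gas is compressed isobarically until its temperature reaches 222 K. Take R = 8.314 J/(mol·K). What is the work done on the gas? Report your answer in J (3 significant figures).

Isobaric: W = P ΔV = nR ΔT.
W = (1.4)(8.314)(222 − 346) = -1443 J.
Work on gas = −W_by = 1443 J.

W ≈ 1440 J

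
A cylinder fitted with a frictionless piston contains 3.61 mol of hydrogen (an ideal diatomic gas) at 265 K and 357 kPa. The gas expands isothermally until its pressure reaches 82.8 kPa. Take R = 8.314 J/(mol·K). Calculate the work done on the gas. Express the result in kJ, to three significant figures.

W ≈ -11.6 kJ

Isothermal process: W = nRT ln(V₂/V₁) = nRT ln(P₁/P₂).
W = (3.61)(8.314)(265) × ln(357/82.8)
  = 7954 × ln(4.312) = 7954 × 1.461
W_by_gas = 11623 J; work on gas = −W_by = -11623 J.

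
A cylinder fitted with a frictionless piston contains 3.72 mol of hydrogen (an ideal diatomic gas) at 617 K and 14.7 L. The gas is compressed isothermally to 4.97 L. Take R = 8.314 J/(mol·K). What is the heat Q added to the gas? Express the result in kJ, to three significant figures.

Q ≈ -20.7 kJ

Isothermal ⇒ ΔU = 0, so Q = W = nRT ln(V₂/V₁).
Q = (3.72)(8.314)(617) ln(4.97/14.7) = 19083 × -1.084 = -20694 J.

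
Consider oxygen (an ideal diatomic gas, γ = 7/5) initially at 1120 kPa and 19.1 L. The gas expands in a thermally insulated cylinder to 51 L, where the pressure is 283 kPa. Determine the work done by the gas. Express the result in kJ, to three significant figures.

Adiabatic: W = (P₁V₁ − P₂V₂)/(γ − 1) with γ = 7/5.
P₁V₁ = 21392 J, P₂V₂ = 14433 J.
W = (21392 − 14433) / 0.4 = 17398 J.

W ≈ 17.4 kJ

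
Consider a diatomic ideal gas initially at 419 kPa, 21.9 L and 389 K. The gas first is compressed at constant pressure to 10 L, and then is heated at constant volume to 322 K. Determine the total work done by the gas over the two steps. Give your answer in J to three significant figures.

W_total ≈ -4990 J

Step 1 (isobaric): W = PΔV = (419 kPa)(10 − 21.9 L) = -4986 J.
Step 2 (isochoric): W = 0 (constant volume).
W_total = -4986 + 0 = -4986 J.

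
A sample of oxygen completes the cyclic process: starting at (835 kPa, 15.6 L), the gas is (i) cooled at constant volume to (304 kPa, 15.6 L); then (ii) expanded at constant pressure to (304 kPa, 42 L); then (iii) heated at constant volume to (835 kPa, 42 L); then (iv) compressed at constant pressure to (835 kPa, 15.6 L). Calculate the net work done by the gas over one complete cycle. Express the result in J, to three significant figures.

W_net ≈ -14000 J

Constant-volume legs do no work.
W(ii) = (304)(42 − 15.6) = 8026 J; W(iv) = (835)(15.6 − 42) = -22044 J.
W_net = 8026 − 22044 = -14018 J (the counter-clockwise enclosed area).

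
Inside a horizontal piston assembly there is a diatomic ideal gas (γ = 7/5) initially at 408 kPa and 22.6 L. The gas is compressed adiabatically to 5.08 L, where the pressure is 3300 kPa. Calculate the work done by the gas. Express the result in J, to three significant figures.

Adiabatic: W = (P₁V₁ − P₂V₂)/(γ − 1) with γ = 7/5.
P₁V₁ = 9221 J, P₂V₂ = 16764 J.
W = (9221 − 16764) / 0.4 = -18858 J.

W ≈ -18900 J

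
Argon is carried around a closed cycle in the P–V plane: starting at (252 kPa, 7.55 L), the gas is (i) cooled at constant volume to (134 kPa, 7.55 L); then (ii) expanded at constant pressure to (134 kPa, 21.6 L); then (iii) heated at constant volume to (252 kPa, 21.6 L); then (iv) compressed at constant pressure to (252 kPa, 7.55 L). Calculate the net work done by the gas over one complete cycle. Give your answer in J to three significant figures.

W_net ≈ -1660 J

Constant-volume legs do no work.
W(ii) = (134)(21.6 − 7.55) = 1883 J; W(iv) = (252)(7.55 − 21.6) = -3541 J.
W_net = 1883 − 3541 = -1658 J (the counter-clockwise enclosed area).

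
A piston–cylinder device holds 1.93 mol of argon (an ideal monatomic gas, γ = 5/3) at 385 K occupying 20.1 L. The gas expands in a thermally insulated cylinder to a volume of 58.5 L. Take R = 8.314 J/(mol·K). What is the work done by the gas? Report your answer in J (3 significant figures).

W ≈ 4720 J

Adiabatic: TV^(γ−1) = const with γ = 5/3.
T₂ = T₁ (V₁/V₂)^(γ−1) = 385 × (20.1/58.5)^0.667 = 385 × 0.4906 = 188.9 K.
W_by = nCᵥ(T₁ − T₂) = (1.93)(12.47)(385 − 188.9) = 4721 J.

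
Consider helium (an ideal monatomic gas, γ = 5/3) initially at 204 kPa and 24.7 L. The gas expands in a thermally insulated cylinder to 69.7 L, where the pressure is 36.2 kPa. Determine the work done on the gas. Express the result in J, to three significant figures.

W ≈ -3770 J

Adiabatic: W = (P₁V₁ − P₂V₂)/(γ − 1) with γ = 5/3.
P₁V₁ = 5039 J, P₂V₂ = 2523 J.
W = (5039 − 2523) / 0.6667 = 3773 J.
Work on gas = −W_by = -3773 J.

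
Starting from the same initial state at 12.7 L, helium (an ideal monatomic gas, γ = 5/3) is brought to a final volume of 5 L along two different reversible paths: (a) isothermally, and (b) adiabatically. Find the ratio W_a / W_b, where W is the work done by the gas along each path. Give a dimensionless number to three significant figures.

Path (a) isothermal: W = P₁V₁ ln(V₂/V₁) → W_a/(P₁V₁) = -0.9322.
Path (b) adiabatic: W = P₁V₁(1 − (V₁/V₂)^(γ−1))/(γ−1) → W_b/(P₁V₁) = -1.292.
W_a / W_b = -0.9322 / -1.292 = 0.7213.

W_a / W_b ≈ 0.721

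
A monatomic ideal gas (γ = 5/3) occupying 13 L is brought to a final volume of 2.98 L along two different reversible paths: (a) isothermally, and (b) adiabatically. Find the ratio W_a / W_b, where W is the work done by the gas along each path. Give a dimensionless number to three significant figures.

Path (a) isothermal: W = P₁V₁ ln(V₂/V₁) → W_a/(P₁V₁) = -1.473.
Path (b) adiabatic: W = P₁V₁(1 − (V₁/V₂)^(γ−1))/(γ−1) → W_b/(P₁V₁) = -2.505.
W_a / W_b = -1.473 / -2.505 = 0.5881.

W_a / W_b ≈ 0.588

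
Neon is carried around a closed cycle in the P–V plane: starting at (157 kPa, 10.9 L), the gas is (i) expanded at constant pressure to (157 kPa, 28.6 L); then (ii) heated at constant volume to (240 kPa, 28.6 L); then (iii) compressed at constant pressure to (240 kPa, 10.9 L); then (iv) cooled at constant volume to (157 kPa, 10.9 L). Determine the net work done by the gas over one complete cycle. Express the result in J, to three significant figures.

Constant-volume legs do no work.
W(i) = (157)(28.6 − 10.9) = 2779 J; W(iii) = (240)(10.9 − 28.6) = -4248 J.
W_net = 2779 − 4248 = -1469 J (the counter-clockwise enclosed area).

W_net ≈ -1470 J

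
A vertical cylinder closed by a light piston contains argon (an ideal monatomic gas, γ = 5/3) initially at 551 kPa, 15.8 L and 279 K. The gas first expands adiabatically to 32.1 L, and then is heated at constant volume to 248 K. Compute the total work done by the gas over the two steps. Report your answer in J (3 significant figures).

W_total ≈ 4920 J

Step 1 (adiabatic): W = (P₁V₁ − P₂V₂)/(γ−1) = (8706 − 5427)/0.667 = 4918 J.
Step 2 (isochoric): W = 0 (constant volume).
W_total = 4918 + 0 = 4918 J.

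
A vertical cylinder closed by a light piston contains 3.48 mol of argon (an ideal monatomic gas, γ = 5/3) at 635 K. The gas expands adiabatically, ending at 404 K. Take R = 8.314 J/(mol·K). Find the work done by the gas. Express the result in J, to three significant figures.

Adiabatic ⇒ Q = 0, so W_by = −ΔU = nCᵥ(T₁ − T₂).
Cᵥ = 3R/2 = 12.47 J/(mol·K).
W = (3.48)(12.47)(635 − 404) = 10025 J.

W ≈ 10000 J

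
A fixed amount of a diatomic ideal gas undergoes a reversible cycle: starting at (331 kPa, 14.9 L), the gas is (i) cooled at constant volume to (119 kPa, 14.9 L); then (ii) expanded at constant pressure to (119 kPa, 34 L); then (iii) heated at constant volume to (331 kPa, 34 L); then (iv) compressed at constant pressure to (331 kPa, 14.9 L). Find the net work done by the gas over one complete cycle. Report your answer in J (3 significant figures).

Constant-volume legs do no work.
W(ii) = (119)(34 − 14.9) = 2273 J; W(iv) = (331)(14.9 − 34) = -6322 J.
W_net = 2273 − 6322 = -4049 J (the counter-clockwise enclosed area).

W_net ≈ -4050 J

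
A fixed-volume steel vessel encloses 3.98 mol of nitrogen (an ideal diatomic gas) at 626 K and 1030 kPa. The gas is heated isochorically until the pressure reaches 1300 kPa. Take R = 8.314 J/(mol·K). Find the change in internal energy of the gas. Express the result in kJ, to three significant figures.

Constant volume ⇒ W = 0, so Q = ΔU = nCᵥΔT with Cᵥ = 5R/2 = 20.79 J/(mol·K).
At constant V, T₂/T₁ = P₂/P₁ ⇒ ΔT = T₁(P₂/P₁ − 1) = 626·(1300/1030 − 1) = 164.1 K.
ΔU = (3.98)(20.79)(164.1) = 13575 J.

ΔU ≈ 13.6 kJ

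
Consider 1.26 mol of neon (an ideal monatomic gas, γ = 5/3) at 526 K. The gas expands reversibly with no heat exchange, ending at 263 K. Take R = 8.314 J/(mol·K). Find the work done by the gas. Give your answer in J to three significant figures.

W ≈ 4130 J

Adiabatic ⇒ Q = 0, so W_by = −ΔU = nCᵥ(T₁ − T₂).
Cᵥ = 3R/2 = 12.47 J/(mol·K).
W = (1.26)(12.47)(526 − 263) = 4133 J.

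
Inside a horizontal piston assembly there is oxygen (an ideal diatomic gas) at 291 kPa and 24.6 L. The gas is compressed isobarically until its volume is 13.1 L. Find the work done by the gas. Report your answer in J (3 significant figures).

Isobaric: W = P ΔV.
W = (291 kPa)(13.1 − 24.6 L) = (291)(-11.5) = -3347 J.

W ≈ -3350 J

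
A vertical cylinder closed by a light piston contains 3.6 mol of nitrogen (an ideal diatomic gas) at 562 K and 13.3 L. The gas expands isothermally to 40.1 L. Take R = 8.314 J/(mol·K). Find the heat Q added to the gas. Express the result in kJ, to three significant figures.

Isothermal ⇒ ΔU = 0, so Q = W = nRT ln(V₂/V₁).
Q = (3.6)(8.314)(562) ln(40.1/13.3) = 16821 × 1.104 = 18564 J.

Q ≈ 18.6 kJ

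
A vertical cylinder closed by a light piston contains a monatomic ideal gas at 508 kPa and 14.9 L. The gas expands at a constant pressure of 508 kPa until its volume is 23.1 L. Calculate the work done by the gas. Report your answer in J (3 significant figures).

Isobaric: W = P ΔV.
W = (508 kPa)(23.1 − 14.9 L) = (508)(8.2) = 4166 J.

W ≈ 4170 J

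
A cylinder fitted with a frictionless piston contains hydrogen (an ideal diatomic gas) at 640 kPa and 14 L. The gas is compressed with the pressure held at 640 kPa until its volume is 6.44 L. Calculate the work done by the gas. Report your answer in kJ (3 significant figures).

W ≈ -4.84 kJ

Isobaric: W = P ΔV.
W = (640 kPa)(6.44 − 14 L) = (640)(-7.56) = -4838 J.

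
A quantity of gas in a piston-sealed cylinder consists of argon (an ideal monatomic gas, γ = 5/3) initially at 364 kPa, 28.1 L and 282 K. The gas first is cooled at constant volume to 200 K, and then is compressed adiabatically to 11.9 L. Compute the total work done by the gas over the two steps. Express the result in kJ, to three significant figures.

Step 1 (isochoric): W = 0 (constant volume).
After step 1: P = 258.2 kPa (V unchanged).
Step 2 (adiabatic): W = (P₁V₁ − P₂V₂)/(γ−1) = (7254 − 12864)/0.667 = -8414 J.
W_total = 0 − 8414 = -8414 J.

W_total ≈ -8.41 kJ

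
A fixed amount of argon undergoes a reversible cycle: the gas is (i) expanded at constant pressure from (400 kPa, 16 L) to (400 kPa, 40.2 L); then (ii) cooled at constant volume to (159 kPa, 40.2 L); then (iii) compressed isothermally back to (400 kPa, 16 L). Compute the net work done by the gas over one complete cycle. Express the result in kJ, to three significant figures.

W_net ≈ 3.79 kJ

Leg (i): W = PΔV = (400)(40.2 − 16) = 9680 J.
Leg (ii): W = 0.
Leg (iii): W = PᵢVᵢ ln(V_f/Vᵢ) = (6392) ln(16/40.2) = -5889 J.
W_net = 9680 − 5889 = 3791 J.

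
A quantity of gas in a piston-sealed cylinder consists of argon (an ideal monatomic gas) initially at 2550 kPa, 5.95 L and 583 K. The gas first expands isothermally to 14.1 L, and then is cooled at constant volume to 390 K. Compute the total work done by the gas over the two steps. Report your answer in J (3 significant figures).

W_total ≈ 13100 J

Step 1 (isothermal): W = P₁V₁ ln(V₂/V₁) = (15172) ln(14.1/5.95) = 13091 J.
Step 2 (isochoric): W = 0 (constant volume).
W_total = 13091 + 0 = 13091 J.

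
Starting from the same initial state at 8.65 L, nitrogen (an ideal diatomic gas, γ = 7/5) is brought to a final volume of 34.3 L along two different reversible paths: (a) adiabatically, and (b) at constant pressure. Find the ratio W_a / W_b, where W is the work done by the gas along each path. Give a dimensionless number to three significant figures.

Path (a) adiabatic: W = P₁V₁(1 − (V₁/V₂)^(γ−1))/(γ−1) → W_a/(P₁V₁) = 1.059.
Path (b) isobaric: W = P₁(V₂ − V₁) → W_b/(P₁V₁) = 2.965.
W_a / W_b = 1.059 / 2.965 = 0.3572.

W_a / W_b ≈ 0.357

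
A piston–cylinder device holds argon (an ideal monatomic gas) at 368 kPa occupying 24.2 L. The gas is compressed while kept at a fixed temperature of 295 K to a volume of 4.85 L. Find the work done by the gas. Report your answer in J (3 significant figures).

Isothermal: W = nRT ln(V₂/V₁) = P₁V₁ ln(V₂/V₁).
P₁V₁ = (368 kPa)(24.2 L) = 8906 J.
W = 8906 × ln(4.85/24.2) = 8906 × -1.607
W_by_gas = -14315 J.

W ≈ -14300 J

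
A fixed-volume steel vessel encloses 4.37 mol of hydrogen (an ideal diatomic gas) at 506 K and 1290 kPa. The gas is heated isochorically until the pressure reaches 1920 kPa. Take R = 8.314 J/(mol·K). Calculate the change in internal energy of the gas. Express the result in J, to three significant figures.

ΔU ≈ 22400 J

Constant volume ⇒ W = 0, so Q = ΔU = nCᵥΔT with Cᵥ = 5R/2 = 20.79 J/(mol·K).
At constant V, T₂/T₁ = P₂/P₁ ⇒ ΔT = T₁(P₂/P₁ − 1) = 506·(1920/1290 − 1) = 247.1 K.
ΔU = (4.37)(20.79)(247.1) = 22446 J.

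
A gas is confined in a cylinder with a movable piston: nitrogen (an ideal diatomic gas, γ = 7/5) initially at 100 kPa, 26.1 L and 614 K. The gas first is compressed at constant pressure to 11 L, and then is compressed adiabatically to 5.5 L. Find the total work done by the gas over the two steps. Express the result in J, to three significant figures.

Step 1 (isobaric): W = PΔV = (100 kPa)(11 − 26.1 L) = -1510 J.
After step 1: P = 100 kPa, V = 11 L, T = 258.8 K.
Step 2 (adiabatic): W = (P₁V₁ − P₂V₂)/(γ−1) = (1100 − 1451)/0.4 = -878.6 J.
W_total = -1510 − 878.6 = -2389 J.

W_total ≈ -2390 J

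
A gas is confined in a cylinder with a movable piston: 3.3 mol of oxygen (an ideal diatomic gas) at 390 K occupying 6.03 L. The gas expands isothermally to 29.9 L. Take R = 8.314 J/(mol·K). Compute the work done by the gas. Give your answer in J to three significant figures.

W ≈ 17100 J

Isothermal: W = nRT ln(V₂/V₁).
W = (3.3)(8.314)(390) × ln(29.9/6.03)
  = 10700 × 1.601
W_by_gas = 17132 J.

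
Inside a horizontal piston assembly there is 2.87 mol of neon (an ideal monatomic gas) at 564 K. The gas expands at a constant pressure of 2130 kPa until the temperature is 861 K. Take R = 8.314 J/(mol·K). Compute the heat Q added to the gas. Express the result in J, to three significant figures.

Q ≈ 17700 J

Isobaric: W = nRΔT = (2.87)(8.314)(297) = 7087 J.
ΔU = nCᵥΔT with Cᵥ = 3R/2: ΔU = (2.87)(12.47)(297) = 10630 J.
Q = ΔU + W = 10630 + 7087 = 17717 J.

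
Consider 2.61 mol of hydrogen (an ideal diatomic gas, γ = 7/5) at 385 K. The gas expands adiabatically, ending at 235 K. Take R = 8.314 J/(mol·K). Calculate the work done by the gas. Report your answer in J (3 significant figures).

W ≈ 8140 J

Adiabatic ⇒ Q = 0, so W_by = −ΔU = nCᵥ(T₁ − T₂).
Cᵥ = 5R/2 = 20.79 J/(mol·K).
W = (2.61)(20.79)(385 − 235) = 8137 J.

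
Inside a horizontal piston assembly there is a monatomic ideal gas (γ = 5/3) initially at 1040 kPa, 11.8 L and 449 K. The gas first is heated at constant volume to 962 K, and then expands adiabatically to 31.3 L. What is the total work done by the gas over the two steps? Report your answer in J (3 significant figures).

Step 1 (isochoric): W = 0 (constant volume).
After step 1: P = 2228 kPa (V unchanged).
Step 2 (adiabatic): W = (P₁V₁ − P₂V₂)/(γ−1) = (26293 − 13722)/0.667 = 18858 J.
W_total = 0 + 18858 = 18858 J.

W_total ≈ 18900 J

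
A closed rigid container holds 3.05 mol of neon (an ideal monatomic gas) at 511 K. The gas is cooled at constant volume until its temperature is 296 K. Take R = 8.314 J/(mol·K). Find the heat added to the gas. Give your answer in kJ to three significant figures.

Constant volume ⇒ W = 0, so Q = ΔU = nCᵥΔT with Cᵥ = 3R/2 = 12.47 J/(mol·K).
ΔU = (3.05)(12.47)(296 − 511) = -8178 J.

Q ≈ -8.18 kJ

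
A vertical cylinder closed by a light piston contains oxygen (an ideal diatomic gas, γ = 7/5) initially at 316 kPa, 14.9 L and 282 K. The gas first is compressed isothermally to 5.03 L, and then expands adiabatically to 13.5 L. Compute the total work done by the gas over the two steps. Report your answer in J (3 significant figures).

Step 1 (isothermal): W = P₁V₁ ln(V₂/V₁) = (4708) ln(5.03/14.9) = -5113 J.
After step 1: P = 936.1 kPa, V = 5.03 L, T = 282 K.
Step 2 (adiabatic): W = (P₁V₁ − P₂V₂)/(γ−1) = (4708 − 3172)/0.4 = 3840 J.
W_total = -5113 + 3840 = -1273 J.

W_total ≈ -1270 J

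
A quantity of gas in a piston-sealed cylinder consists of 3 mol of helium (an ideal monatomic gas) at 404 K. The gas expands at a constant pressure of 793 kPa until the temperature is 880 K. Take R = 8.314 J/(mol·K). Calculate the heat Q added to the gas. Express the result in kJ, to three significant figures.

Q ≈ 29.7 kJ

Isobaric: W = nRΔT = (3)(8.314)(476) = 11872 J.
ΔU = nCᵥΔT with Cᵥ = 3R/2: ΔU = (3)(12.47)(476) = 17809 J.
Q = ΔU + W = 17809 + 11872 = 29681 J.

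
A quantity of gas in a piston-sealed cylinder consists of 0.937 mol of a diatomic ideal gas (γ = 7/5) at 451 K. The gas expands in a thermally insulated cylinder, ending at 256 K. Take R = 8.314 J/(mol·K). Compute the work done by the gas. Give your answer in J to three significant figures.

Adiabatic ⇒ Q = 0, so W_by = −ΔU = nCᵥ(T₁ − T₂).
Cᵥ = 5R/2 = 20.79 J/(mol·K).
W = (0.937)(20.79)(451 − 256) = 3798 J.

W ≈ 3800 J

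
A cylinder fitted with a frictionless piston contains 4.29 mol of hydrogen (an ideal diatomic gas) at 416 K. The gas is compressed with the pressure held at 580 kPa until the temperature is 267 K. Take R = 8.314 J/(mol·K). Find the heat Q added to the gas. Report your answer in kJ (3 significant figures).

Q ≈ -18.6 kJ

Isobaric: W = nRΔT = (4.29)(8.314)(-149) = -5314 J.
ΔU = nCᵥΔT with Cᵥ = 5R/2: ΔU = (4.29)(20.79)(-149) = -13286 J.
Q = ΔU + W = -13286 − 5314 = -18600 J.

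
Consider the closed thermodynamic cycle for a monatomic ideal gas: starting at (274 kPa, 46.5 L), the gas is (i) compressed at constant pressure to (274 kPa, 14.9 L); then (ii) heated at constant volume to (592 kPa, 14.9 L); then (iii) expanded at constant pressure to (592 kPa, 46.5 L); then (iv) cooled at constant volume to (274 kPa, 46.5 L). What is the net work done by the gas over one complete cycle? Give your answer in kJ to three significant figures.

W_net ≈ 10.0 kJ

Constant-volume legs do no work.
W(i) = (274)(14.9 − 46.5) = -8658 J; W(iii) = (592)(46.5 − 14.9) = 18707 J.
W_net = -8658 + 18707 = 10049 J (the clockwise enclosed area).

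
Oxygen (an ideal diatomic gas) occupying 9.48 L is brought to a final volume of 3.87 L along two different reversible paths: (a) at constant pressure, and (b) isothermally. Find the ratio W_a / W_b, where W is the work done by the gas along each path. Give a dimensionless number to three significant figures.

Path (a) isobaric: W = P₁(V₂ − V₁) → W_a/(P₁V₁) = -0.5918.
Path (b) isothermal: W = P₁V₁ ln(V₂/V₁) → W_b/(P₁V₁) = -0.8959.
W_a / W_b = -0.5918 / -0.8959 = 0.6605.

W_a / W_b ≈ 0.661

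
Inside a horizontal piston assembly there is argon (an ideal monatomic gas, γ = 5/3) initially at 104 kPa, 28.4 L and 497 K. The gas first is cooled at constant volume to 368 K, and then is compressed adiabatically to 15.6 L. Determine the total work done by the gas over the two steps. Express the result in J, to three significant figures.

Step 1 (isochoric): W = 0 (constant volume).
After step 1: P = 77.01 kPa (V unchanged).
Step 2 (adiabatic): W = (P₁V₁ − P₂V₂)/(γ−1) = (2187 − 3261)/0.667 = -1611 J.
W_total = 0 − 1611 = -1611 J.

W_total ≈ -1610 J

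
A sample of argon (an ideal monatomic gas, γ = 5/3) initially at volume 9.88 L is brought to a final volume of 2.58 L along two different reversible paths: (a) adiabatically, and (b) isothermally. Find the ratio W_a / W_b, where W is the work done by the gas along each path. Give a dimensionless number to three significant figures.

W_a / W_b ≈ 1.62

Path (a) adiabatic: W = P₁V₁(1 − (V₁/V₂)^(γ−1))/(γ−1) → W_a/(P₁V₁) = -2.172.
Path (b) isothermal: W = P₁V₁ ln(V₂/V₁) → W_b/(P₁V₁) = -1.343.
W_a / W_b = -2.172 / -1.343 = 1.617.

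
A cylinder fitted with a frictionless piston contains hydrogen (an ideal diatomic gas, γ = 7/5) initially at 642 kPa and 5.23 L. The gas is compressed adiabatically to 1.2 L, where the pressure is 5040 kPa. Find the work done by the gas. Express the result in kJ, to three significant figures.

W ≈ -6.73 kJ

Adiabatic: W = (P₁V₁ − P₂V₂)/(γ − 1) with γ = 7/5.
P₁V₁ = 3358 J, P₂V₂ = 6048 J.
W = (3358 − 6048) / 0.4 = -6726 J.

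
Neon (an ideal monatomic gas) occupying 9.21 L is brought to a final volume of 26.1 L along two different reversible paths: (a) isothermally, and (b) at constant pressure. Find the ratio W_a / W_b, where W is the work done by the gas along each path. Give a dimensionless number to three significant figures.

W_a / W_b ≈ 0.568

Path (a) isothermal: W = P₁V₁ ln(V₂/V₁) → W_a/(P₁V₁) = 1.042.
Path (b) isobaric: W = P₁(V₂ − V₁) → W_b/(P₁V₁) = 1.834.
W_a / W_b = 1.042 / 1.834 = 0.568.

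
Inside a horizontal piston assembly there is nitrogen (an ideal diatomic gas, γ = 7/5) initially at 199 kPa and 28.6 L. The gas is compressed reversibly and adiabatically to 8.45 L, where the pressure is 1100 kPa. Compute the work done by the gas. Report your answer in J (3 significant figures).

W ≈ -9010 J

Adiabatic: W = (P₁V₁ − P₂V₂)/(γ − 1) with γ = 7/5.
P₁V₁ = 5691 J, P₂V₂ = 9295 J.
W = (5691 − 9295) / 0.4 = -9009 J.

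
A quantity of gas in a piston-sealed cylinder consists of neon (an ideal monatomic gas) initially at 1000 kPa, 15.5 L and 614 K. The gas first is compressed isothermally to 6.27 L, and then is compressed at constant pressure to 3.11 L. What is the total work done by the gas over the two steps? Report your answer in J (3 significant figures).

W_total ≈ -21800 J

Step 1 (isothermal): W = P₁V₁ ln(V₂/V₁) = (15500) ln(6.27/15.5) = -14028 J.
After step 1: P = 2472 kPa, V = 6.27 L, T = 614 K.
Step 2 (isobaric): W = PΔV = (2472 kPa)(3.11 − 6.27 L) = -7812 J.
W_total = -14028 − 7812 = -21840 J.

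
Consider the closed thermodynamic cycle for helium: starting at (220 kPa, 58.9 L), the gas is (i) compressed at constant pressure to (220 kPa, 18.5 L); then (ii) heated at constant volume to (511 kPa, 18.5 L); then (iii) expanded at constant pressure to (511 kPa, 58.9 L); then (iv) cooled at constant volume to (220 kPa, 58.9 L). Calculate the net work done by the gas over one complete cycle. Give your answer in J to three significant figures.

W_net ≈ 11800 J

Constant-volume legs do no work.
W(i) = (220)(18.5 − 58.9) = -8888 J; W(iii) = (511)(58.9 − 18.5) = 20644 J.
W_net = -8888 + 20644 = 11756 J (the clockwise enclosed area).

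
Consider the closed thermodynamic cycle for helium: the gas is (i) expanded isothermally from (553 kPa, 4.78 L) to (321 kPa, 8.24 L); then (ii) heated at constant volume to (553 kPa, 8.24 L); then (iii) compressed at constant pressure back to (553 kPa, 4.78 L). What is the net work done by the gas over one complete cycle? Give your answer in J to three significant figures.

W_net ≈ -474 J

Leg (i): W = PᵢVᵢ ln(V_f/Vᵢ) = (2643) ln(8.24/4.78) = 1439 J.
Leg (ii): W = 0.
Leg (iii): W = PΔV = (553)(4.78 − 8.24) = -1913 J.
W_net = 1439 − 1913 = -473.9 J.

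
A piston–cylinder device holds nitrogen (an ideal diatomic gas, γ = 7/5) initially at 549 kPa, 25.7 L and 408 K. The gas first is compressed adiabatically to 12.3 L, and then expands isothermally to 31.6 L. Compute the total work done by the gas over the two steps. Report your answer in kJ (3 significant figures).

Step 1 (adiabatic): W = (P₁V₁ − P₂V₂)/(γ−1) = (14109 − 18946)/0.4 = -12092 J.
After step 1: P = 1540 kPa, V = 12.3 L, T = 547.9 K.
Step 2 (isothermal): W = P₁V₁ ln(V₂/V₁) = (18946) ln(31.6/12.3) = 17877 J.
W_total = -12092 + 17877 = 5785 J.

W_total ≈ 5.78 kJ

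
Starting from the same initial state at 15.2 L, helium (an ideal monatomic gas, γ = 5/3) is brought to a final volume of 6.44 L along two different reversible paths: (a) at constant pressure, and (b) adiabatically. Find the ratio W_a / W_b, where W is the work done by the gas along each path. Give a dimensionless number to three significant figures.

Path (a) isobaric: W = P₁(V₂ − V₁) → W_a/(P₁V₁) = -0.5763.
Path (b) adiabatic: W = P₁V₁(1 − (V₁/V₂)^(γ−1))/(γ−1) → W_b/(P₁V₁) = -1.159.
W_a / W_b = -0.5763 / -1.159 = 0.4972.

W_a / W_b ≈ 0.497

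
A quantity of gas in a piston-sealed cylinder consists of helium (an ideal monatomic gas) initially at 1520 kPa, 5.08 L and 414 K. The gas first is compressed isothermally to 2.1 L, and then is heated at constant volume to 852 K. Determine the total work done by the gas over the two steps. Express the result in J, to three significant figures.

Step 1 (isothermal): W = P₁V₁ ln(V₂/V₁) = (7722) ln(2.1/5.08) = -6821 J.
Step 2 (isochoric): W = 0 (constant volume).
W_total = -6821 + 0 = -6821 J.

W_total ≈ -6820 J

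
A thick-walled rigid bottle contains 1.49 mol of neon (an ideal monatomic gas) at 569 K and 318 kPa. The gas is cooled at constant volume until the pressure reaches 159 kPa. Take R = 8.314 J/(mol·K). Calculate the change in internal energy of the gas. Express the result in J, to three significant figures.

ΔU ≈ -5290 J

Constant volume ⇒ W = 0, so Q = ΔU = nCᵥΔT with Cᵥ = 3R/2 = 12.47 J/(mol·K).
At constant V, T₂/T₁ = P₂/P₁ ⇒ ΔT = T₁(P₂/P₁ − 1) = 569·(159/318 − 1) = -284.5 K.
ΔU = (1.49)(12.47)(-284.5) = -5287 J.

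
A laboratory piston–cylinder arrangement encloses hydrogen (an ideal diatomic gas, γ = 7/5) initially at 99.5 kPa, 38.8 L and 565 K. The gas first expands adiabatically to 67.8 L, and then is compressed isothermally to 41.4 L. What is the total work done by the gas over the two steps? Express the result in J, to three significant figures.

W_total ≈ 408 J

Step 1 (adiabatic): W = (P₁V₁ − P₂V₂)/(γ−1) = (3861 − 3088)/0.4 = 1931 J.
After step 1: P = 45.55 kPa, V = 67.8 L, T = 451.9 K.
Step 2 (isothermal): W = P₁V₁ ln(V₂/V₁) = (3088) ln(41.4/67.8) = -1523 J.
W_total = 1931 − 1523 = 407.9 J.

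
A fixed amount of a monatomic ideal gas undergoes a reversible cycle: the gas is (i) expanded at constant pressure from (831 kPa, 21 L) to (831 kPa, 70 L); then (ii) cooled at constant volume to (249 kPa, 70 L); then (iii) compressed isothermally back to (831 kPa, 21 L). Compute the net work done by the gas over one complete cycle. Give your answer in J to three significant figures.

W_net ≈ 19700 J

Leg (i): W = PΔV = (831)(70 − 21) = 40719 J.
Leg (ii): W = 0.
Leg (iii): W = PᵢVᵢ ln(V_f/Vᵢ) = (17430) ln(21/70) = -20985 J.
W_net = 40719 − 20985 = 19734 J.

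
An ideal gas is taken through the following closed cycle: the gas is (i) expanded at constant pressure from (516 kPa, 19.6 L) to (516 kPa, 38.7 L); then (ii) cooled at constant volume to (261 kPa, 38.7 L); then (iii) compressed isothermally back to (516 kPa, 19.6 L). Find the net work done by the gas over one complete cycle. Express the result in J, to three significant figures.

W_net ≈ 2980 J

Leg (i): W = PΔV = (516)(38.7 − 19.6) = 9856 J.
Leg (ii): W = 0.
Leg (iii): W = PᵢVᵢ ln(V_f/Vᵢ) = (10101) ln(19.6/38.7) = -6872 J.
W_net = 9856 − 6872 = 2984 J.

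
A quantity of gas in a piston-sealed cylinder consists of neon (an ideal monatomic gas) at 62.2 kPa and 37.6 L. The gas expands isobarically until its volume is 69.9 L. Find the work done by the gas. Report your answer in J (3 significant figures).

Isobaric: W = P ΔV.
W = (62.2 kPa)(69.9 − 37.6 L) = (62.2)(32.3) = 2009 J.

W ≈ 2010 J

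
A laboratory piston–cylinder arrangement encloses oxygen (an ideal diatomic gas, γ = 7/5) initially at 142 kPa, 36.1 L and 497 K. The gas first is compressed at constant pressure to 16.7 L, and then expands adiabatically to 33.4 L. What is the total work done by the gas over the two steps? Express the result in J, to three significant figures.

Step 1 (isobaric): W = PΔV = (142 kPa)(16.7 − 36.1 L) = -2755 J.
After step 1: P = 142 kPa, V = 16.7 L, T = 229.9 K.
Step 2 (adiabatic): W = (P₁V₁ − P₂V₂)/(γ−1) = (2371 − 1797)/0.4 = 1436 J.
W_total = -2755 + 1436 = -1319 J.

W_total ≈ -1320 J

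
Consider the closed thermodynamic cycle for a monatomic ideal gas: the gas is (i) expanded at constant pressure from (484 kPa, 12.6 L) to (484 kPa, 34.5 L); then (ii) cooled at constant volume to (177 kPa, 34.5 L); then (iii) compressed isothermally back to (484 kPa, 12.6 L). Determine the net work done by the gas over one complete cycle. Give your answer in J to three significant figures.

Leg (i): W = PΔV = (484)(34.5 − 12.6) = 10600 J.
Leg (ii): W = 0.
Leg (iii): W = PᵢVᵢ ln(V_f/Vᵢ) = (6106) ln(12.6/34.5) = -6151 J.
W_net = 10600 − 6151 = 4449 J.

W_net ≈ 4450 J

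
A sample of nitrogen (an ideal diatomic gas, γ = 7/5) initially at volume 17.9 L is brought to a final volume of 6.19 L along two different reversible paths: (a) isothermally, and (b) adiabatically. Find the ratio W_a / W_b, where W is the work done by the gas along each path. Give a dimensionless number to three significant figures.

W_a / W_b ≈ 0.803

Path (a) isothermal: W = P₁V₁ ln(V₂/V₁) → W_a/(P₁V₁) = -1.062.
Path (b) adiabatic: W = P₁V₁(1 − (V₁/V₂)^(γ−1))/(γ−1) → W_b/(P₁V₁) = -1.323.
W_a / W_b = -1.062 / -1.323 = 0.8026.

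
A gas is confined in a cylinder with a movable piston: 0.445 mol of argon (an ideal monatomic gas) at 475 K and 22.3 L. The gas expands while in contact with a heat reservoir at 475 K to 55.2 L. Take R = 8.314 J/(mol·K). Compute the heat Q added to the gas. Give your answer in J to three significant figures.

Isothermal ⇒ ΔU = 0, so Q = W = nRT ln(V₂/V₁).
Q = (0.445)(8.314)(475) ln(55.2/22.3) = 1757 × 0.9064 = 1593 J.

Q ≈ 1590 J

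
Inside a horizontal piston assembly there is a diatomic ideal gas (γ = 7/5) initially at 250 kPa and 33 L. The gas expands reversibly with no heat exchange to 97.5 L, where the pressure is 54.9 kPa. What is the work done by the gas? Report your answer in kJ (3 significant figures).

Adiabatic: W = (P₁V₁ − P₂V₂)/(γ − 1) with γ = 7/5.
P₁V₁ = 8250 J, P₂V₂ = 5353 J.
W = (8250 − 5353) / 0.4 = 7243 J.

W ≈ 7.24 kJ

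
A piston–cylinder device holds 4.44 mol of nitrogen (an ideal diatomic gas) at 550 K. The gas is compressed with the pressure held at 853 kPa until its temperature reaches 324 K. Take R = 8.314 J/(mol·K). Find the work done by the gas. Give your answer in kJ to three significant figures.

Isobaric: W = P ΔV = nR ΔT.
W = (4.44)(8.314)(324 − 550) = -8343 J.

W ≈ -8.34 kJ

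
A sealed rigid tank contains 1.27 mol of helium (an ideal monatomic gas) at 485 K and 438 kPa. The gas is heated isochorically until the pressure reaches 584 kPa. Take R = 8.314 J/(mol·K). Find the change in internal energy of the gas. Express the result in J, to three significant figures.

Constant volume ⇒ W = 0, so Q = ΔU = nCᵥΔT with Cᵥ = 3R/2 = 12.47 J/(mol·K).
At constant V, T₂/T₁ = P₂/P₁ ⇒ ΔT = T₁(P₂/P₁ − 1) = 485·(584/438 − 1) = 161.7 K.
ΔU = (1.27)(12.47)(161.7) = 2561 J.

ΔU ≈ 2560 J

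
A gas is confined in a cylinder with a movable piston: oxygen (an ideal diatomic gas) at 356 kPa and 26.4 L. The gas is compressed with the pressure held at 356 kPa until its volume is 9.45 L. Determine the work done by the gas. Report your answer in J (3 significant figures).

W ≈ -6030 J

Isobaric: W = P ΔV.
W = (356 kPa)(9.45 − 26.4 L) = (356)(-16.95) = -6034 J.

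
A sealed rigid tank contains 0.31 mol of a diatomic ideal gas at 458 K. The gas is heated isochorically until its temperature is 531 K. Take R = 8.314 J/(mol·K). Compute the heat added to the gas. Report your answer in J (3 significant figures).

Constant volume ⇒ W = 0, so Q = ΔU = nCᵥΔT with Cᵥ = 5R/2 = 20.79 J/(mol·K).
ΔU = (0.31)(20.79)(531 − 458) = 470.4 J.

Q ≈ 470 J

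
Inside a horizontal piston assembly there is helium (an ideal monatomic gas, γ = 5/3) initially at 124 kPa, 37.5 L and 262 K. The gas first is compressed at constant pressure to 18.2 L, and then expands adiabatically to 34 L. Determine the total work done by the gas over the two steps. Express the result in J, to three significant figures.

Step 1 (isobaric): W = PΔV = (124 kPa)(18.2 − 37.5 L) = -2393 J.
After step 1: P = 124 kPa, V = 18.2 L, T = 127.2 K.
Step 2 (adiabatic): W = (P₁V₁ − P₂V₂)/(γ−1) = (2257 − 1488)/0.667 = 1153 J.
W_total = -2393 + 1153 = -1240 J.

W_total ≈ -1240 J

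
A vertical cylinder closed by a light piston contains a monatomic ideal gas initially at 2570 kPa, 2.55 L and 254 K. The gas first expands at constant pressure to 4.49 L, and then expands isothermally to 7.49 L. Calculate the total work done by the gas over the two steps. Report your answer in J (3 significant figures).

Step 1 (isobaric): W = PΔV = (2570 kPa)(4.49 − 2.55 L) = 4986 J.
After step 1: P = 2570 kPa, V = 4.49 L, T = 447.2 K.
Step 2 (isothermal): W = P₁V₁ ln(V₂/V₁) = (11539) ln(7.49/4.49) = 5905 J.
W_total = 4986 + 5905 = 10891 J.

W_total ≈ 10900 J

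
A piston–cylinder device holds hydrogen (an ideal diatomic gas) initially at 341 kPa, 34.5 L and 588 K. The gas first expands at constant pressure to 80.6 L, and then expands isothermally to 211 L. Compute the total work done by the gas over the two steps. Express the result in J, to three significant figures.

W_total ≈ 42200 J

Step 1 (isobaric): W = PΔV = (341 kPa)(80.6 − 34.5 L) = 15720 J.
After step 1: P = 341 kPa, V = 80.6 L, T = 1374 K.
Step 2 (isothermal): W = P₁V₁ ln(V₂/V₁) = (27485) ln(211/80.6) = 26450 J.
W_total = 15720 + 26450 = 42170 J.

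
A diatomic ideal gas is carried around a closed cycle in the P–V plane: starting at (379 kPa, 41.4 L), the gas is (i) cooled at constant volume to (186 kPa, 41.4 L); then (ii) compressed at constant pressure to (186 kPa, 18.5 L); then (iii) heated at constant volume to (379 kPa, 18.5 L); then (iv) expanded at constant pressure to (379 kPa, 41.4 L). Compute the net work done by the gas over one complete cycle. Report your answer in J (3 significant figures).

W_net ≈ 4420 J

Constant-volume legs do no work.
W(ii) = (186)(18.5 − 41.4) = -4259 J; W(iv) = (379)(41.4 − 18.5) = 8679 J.
W_net = -4259 + 8679 = 4420 J (the clockwise enclosed area).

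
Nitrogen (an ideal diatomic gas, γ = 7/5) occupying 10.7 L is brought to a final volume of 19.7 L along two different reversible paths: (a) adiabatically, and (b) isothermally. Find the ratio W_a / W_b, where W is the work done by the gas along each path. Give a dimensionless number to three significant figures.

W_a / W_b ≈ 0.887

Path (a) adiabatic: W = P₁V₁(1 − (V₁/V₂)^(γ−1))/(γ−1) → W_a/(P₁V₁) = 0.5416.
Path (b) isothermal: W = P₁V₁ ln(V₂/V₁) → W_b/(P₁V₁) = 0.6104.
W_a / W_b = 0.5416 / 0.6104 = 0.8873.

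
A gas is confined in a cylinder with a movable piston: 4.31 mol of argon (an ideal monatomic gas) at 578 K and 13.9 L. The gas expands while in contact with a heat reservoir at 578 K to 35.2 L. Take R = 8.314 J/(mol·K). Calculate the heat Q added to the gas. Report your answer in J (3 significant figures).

Isothermal ⇒ ΔU = 0, so Q = W = nRT ln(V₂/V₁).
Q = (4.31)(8.314)(578) ln(35.2/13.9) = 20712 × 0.9292 = 19244 J.

Q ≈ 19200 J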